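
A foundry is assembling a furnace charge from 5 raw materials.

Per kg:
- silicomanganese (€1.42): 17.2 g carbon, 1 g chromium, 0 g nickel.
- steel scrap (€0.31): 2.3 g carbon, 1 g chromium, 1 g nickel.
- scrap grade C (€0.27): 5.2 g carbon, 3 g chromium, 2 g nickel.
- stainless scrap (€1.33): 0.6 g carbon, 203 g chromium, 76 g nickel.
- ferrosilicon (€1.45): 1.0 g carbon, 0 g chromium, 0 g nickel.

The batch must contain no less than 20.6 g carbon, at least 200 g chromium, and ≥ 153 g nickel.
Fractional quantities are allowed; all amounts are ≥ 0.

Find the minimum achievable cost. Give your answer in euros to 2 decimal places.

€3.56

Let x1 = kg of silicomanganese, x2 = kg of steel scrap, x3 = kg of scrap grade C, x4 = kg of stainless scrap, x5 = kg of ferrosilicon.
Minimize 1.42x1 + 0.31x2 + 0.27x3 + 1.33x4 + 1.45x5 subject to:
  17.2x1 + 2.3x2 + 5.2x3 + 0.6x4 + 1x5 ≥ 20.6   (carbon)
  1x1 + 1x2 + 3x3 + 203x4 ≥ 200   (chromium)
  1x2 + 2x3 + 76x4 ≥ 153   (nickel)
  x1, x2, x3, x4, x5 ≥ 0.
The optimal basis is {scrap grade C, stainless scrap}; silicomanganese, steel scrap, ferrosilicon drop out. The carbon and nickel requirements are met with equality.
That vertex is x3 = 3.741, x4 = 1.915.
Objective = 0.27·3.741 + 1.33·1.915 = 3.5570.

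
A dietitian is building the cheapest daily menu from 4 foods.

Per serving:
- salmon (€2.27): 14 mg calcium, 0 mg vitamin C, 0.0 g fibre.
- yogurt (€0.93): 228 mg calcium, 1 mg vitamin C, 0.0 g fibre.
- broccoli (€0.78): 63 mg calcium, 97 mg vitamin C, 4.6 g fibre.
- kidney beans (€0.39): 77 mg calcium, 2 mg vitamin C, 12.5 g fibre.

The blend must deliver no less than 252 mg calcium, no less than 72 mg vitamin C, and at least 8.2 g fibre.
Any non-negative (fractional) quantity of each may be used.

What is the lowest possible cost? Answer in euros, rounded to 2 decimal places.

€1.44

Let x1 = servings of salmon, x2 = servings of yogurt, x3 = servings of broccoli, x4 = servings of kidney beans.
Minimize 2.27x1 + 0.93x2 + 0.78x3 + 0.39x4 with:
  14x1 + 228x2 + 63x3 + 77x4 ≥ 252   (calcium)
  1x2 + 97x3 + 2x4 ≥ 72   (vitamin C)
  4.6x3 + 12.5x4 ≥ 8.2   (fibre)
  x1, x2, x3, x4 ≥ 0.
The optimal basis is {yogurt, broccoli, kidney beans}; salmon drops out. The calcium, vitamin C, fibre requirements are met with equality.
So yogurt = 0.7733 servings, broccoli = 0.7263 servings, kidney beans = 0.3887 servings.
Total cost: 0.93·0.7733 + 0.78·0.7263 + 0.39·0.3887 = 1.4373.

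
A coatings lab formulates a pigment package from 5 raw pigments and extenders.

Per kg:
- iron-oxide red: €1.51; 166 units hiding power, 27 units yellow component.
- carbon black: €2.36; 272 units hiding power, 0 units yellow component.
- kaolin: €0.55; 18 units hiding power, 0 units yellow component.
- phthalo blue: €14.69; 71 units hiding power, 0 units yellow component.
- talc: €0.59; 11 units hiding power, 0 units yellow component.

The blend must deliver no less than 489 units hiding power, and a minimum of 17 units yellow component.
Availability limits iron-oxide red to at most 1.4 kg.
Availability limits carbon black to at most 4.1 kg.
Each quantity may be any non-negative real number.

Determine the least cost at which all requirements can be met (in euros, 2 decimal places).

Set it up as a linear program. Let x1 = kg of iron-oxide red, x2 = kg of carbon black, x3 = kg of kaolin, x4 = kg of phthalo blue, x5 = kg of talc.
Minimize 1.51x1 + 2.36x2 + 0.55x3 + 14.69x4 + 0.59x5 s.t.:
  166x1 + 272x2 + 18x3 + 71x4 + 11x5 ≥ 489   (hiding power)
  27x1 ≥ 17   (yellow component)
  x1 ≤ 1.4
  x2 ≤ 4.1
  x1, x2, x3, x4, x5 ≥ 0.
The optimal basis is {iron-oxide red, carbon black}; kaolin, phthalo blue, talc drop out. Binding constraints: hiding power and yellow component.
Solving gives x1 = 0.6296, x2 = 1.414.
Objective = 1.51·0.6296 + 2.36·1.414 = 4.2877.

€4.29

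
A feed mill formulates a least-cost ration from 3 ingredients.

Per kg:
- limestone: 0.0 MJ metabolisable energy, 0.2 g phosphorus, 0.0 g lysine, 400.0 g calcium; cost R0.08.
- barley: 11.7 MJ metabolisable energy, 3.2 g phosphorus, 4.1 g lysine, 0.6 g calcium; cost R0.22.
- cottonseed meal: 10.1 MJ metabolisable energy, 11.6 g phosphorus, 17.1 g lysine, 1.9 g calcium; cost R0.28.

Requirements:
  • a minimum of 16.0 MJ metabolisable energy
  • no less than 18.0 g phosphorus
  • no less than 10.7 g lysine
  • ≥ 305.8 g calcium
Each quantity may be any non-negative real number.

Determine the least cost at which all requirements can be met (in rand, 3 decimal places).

Let x1 = kg of limestone, x2 = kg of barley, x3 = kg of cottonseed meal.
Minimize 0.08x1 + 0.22x2 + 0.28x3 subject to:
  11.7x2 + 10.1x3 ≥ 16   (metabolisable energy)
  0.2x1 + 3.2x2 + 11.6x3 ≥ 18   (phosphorus)
  4.1x2 + 17.1x3 ≥ 10.7   (lysine)
  400x1 + 0.6x2 + 1.9x3 ≥ 305.8   (calcium)
  x1, x2, x3 ≥ 0.
All 3 inputs are positive at the optimum. Binding constraints: metabolisable energy, phosphorus, calcium.
Solving gives x1 = 0.7572, x2 = 0.05154, x3 = 1.524.
Objective = 0.08·0.7572 + 0.22·0.05154 + 0.28·1.524 = 0.49863.

R0.499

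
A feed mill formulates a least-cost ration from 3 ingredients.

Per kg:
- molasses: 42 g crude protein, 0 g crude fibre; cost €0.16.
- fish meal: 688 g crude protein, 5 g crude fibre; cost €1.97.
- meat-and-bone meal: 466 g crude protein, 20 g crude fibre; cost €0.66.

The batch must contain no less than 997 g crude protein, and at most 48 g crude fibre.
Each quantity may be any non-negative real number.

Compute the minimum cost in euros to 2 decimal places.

Set it up as a linear program. Let x1 = kg of molasses, x2 = kg of fish meal, x3 = kg of meat-and-bone meal.
min 0.16x1 + 1.97x2 + 0.66x3 s.t.:
  42x1 + 688x2 + 466x3 ≥ 997   (crude protein)
  5x2 + 20x3 ≤ 48   (crude fibre)
  x1, x2, x3 ≥ 0.
The optimal basis is {meat-and-bone meal}; molasses, fish meal drop out. Binding constraint: crude protein.
Optimal quantities: meat-and-bone meal = 2.139 kg.
Cost = 0.66·2.139 = 1.4117.

€1.41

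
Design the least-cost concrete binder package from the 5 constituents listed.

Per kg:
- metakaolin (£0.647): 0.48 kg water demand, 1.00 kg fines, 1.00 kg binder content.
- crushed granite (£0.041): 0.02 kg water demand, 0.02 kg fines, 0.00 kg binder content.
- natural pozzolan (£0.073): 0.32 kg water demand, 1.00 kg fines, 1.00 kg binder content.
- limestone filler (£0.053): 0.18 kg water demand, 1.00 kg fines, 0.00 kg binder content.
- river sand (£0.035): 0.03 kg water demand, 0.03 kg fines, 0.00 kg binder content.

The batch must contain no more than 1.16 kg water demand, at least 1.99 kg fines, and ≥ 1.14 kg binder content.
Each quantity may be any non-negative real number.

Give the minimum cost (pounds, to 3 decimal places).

Let x1 = kg of metakaolin, x2 = kg of crushed granite, x3 = kg of natural pozzolan, x4 = kg of limestone filler, x5 = kg of river sand.
Minimise 0.647x1 + 0.041x2 + 0.073x3 + 0.053x4 + 0.035x5 s.t.:
  0.48x1 + 0.02x2 + 0.32x3 + 0.18x4 + 0.03x5 ≤ 1.16   (water demand)
  1x1 + 0.02x2 + 1x3 + 1x4 + 0.03x5 ≥ 1.99   (fines)
  1x1 + 1x3 ≥ 1.14   (binder content)
  x1, x2, x3, x4, x5 ≥ 0.
At the optimum only natural pozzolan, limestone filler are positive (metakaolin, crushed granite, river sand = 0). There the fines and binder content constraints are tight.
Optimal quantities: natural pozzolan = 1.14 kg, limestone filler = 0.85 kg.
Hence cost = 0.073·1.14 + 0.053·0.85 = £0.12827.

£0.128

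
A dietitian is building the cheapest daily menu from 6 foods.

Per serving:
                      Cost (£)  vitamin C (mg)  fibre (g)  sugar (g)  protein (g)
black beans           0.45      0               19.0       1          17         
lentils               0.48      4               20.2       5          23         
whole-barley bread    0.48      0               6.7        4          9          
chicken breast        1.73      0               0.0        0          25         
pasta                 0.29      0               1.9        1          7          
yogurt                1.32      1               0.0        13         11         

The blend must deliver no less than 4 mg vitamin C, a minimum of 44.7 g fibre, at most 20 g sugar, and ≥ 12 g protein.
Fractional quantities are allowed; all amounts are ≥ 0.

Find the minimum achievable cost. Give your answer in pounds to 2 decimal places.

Treat it as an LP. Let x1 = servings of black beans, x2 = servings of lentils, x3 = servings of whole-barley bread, x4 = servings of chicken breast, x5 = servings of pasta, x6 = servings of yogurt.
Minimise 0.45x1 + 0.48x2 + 0.48x3 + 1.73x4 + 0.29x5 + 1.32x6 subject to:
  4x2 + 1x6 ≥ 4   (vitamin C)
  19x1 + 20.2x2 + 6.7x3 + 1.9x5 ≥ 44.7   (fibre)
  1x1 + 5x2 + 4x3 + 1x5 + 13x6 ≤ 20   (sugar)
  17x1 + 23x2 + 9x3 + 25x4 + 7x5 + 11x6 ≥ 12   (protein)
  x1, x2, x3, x4, x5, x6 ≥ 0.
The minimum-cost mix takes nothing from whole-barley bread, chicken breast, pasta, yogurt — only black beans, lentils. There the vitamin C and fibre constraints are tight.
Optimal quantities: black beans = 1.289 servings, lentils = 1 serving.
Objective = 0.45·1.289 + 0.48·1 = 1.0601.

£1.06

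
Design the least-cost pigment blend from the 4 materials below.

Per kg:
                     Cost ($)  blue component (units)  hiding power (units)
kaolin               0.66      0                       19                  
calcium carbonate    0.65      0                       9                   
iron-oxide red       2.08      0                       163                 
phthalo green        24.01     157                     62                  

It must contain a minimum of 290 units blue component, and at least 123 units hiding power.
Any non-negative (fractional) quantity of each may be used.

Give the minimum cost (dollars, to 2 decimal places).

This is a linear program. Let x1 = kg of kaolin, x2 = kg of calcium carbonate, x3 = kg of iron-oxide red, x4 = kg of phthalo green.
Minimize 0.66x1 + 0.65x2 + 2.08x3 + 24.01x4 s.t.:
  157x4 ≥ 290   (blue component)
  19x1 + 9x2 + 163x3 + 62x4 ≥ 123   (hiding power)
  x1, x2, x3, x4 ≥ 0.
At the optimum only iron-oxide red, phthalo green are positive (kaolin, calcium carbonate = 0). There the blue component and hiding power constraints are tight.
Optimal quantities: iron-oxide red = 0.05201 kg, phthalo green = 1.8471 kg.
Cost = 2.08·0.05201 + 24.01·1.8471 = 44.4571.

$44.46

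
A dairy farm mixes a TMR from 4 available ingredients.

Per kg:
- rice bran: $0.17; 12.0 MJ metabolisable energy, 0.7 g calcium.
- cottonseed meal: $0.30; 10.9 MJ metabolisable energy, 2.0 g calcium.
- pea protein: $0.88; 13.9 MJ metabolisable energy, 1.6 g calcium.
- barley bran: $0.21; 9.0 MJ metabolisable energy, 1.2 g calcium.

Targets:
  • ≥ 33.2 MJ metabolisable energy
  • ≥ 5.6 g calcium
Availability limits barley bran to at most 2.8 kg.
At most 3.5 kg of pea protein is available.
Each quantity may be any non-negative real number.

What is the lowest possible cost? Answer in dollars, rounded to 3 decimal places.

$0.861

This is a linear program. Let x1 = kg of rice bran, x2 = kg of cottonseed meal, x3 = kg of pea protein, x4 = kg of barley bran.
Minimize 0.17x1 + 0.3x2 + 0.88x3 + 0.21x4 s.t.:
  12x1 + 10.9x2 + 13.9x3 + 9x4 ≥ 33.2   (metabolisable energy)
  0.7x1 + 2x2 + 1.6x3 + 1.2x4 ≥ 5.6   (calcium)
  x4 ≤ 2.8
  x3 ≤ 3.5
  x1, x2, x3, x4 ≥ 0.
The cheapest feasible vertex uses only rice bran, cottonseed meal; pea protein, barley bran are not used. Binding constraints: metabolisable energy and calcium.
That vertex is x1 = 0.3274, x2 = 2.685.
Objective = 0.17·0.3274 + 0.3·2.685 = 0.86116.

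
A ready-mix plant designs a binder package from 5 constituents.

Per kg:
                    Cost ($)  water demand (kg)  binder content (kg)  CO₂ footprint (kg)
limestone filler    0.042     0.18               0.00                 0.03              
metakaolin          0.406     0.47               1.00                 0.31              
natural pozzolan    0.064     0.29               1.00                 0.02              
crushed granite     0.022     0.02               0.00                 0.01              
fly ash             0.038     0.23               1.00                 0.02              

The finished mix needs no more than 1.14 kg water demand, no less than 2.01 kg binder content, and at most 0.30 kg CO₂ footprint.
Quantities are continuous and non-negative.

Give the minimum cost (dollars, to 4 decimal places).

$0.0764

This is a linear program. Let x1 = kg of limestone filler, x2 = kg of metakaolin, x3 = kg of natural pozzolan, x4 = kg of crushed granite, x5 = kg of fly ash.
Minimize 0.042x1 + 0.406x2 + 0.064x3 + 0.022x4 + 0.038x5 with:
  0.18x1 + 0.47x2 + 0.29x3 + 0.02x4 + 0.23x5 ≤ 1.14   (water demand)
  1x2 + 1x3 + 1x5 ≥ 2.01   (binder content)
  0.03x1 + 0.31x2 + 0.02x3 + 0.01x4 + 0.02x5 ≤ 0.3   (CO₂ footprint)
  x1, x2, x3, x4, x5 ≥ 0.
The cheapest feasible vertex uses only fly ash; limestone filler, metakaolin, natural pozzolan, crushed granite are not used. There the binder content constraint is tight.
So fly ash = 2.01 kg.
Objective = 0.038·2.01 = 0.076380.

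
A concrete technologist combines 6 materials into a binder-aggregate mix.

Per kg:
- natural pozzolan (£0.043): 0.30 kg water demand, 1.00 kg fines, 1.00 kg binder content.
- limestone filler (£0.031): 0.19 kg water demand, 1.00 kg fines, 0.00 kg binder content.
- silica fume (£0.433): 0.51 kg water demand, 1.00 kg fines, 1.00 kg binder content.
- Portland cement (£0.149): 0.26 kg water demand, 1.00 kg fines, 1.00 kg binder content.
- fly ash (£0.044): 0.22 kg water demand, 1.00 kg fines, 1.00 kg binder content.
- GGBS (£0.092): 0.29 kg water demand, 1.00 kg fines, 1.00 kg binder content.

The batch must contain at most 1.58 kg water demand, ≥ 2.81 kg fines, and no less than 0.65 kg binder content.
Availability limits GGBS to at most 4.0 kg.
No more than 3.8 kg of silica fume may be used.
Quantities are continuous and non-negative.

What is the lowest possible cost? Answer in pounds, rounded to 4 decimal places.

£0.0949

This is a linear program. Let x1 = kg of natural pozzolan, x2 = kg of limestone filler, x3 = kg of silica fume, x4 = kg of Portland cement, x5 = kg of fly ash, x6 = kg of GGBS.
Minimise 0.043x1 + 0.031x2 + 0.433x3 + 0.149x4 + 0.044x5 + 0.092x6 subject to:
  0.3x1 + 0.19x2 + 0.51x3 + 0.26x4 + 0.22x5 + 0.29x6 ≤ 1.58   (water demand)
  1x1 + 1x2 + 1x3 + 1x4 + 1x5 + 1x6 ≥ 2.81   (fines)
  1x1 + 1x3 + 1x4 + 1x5 + 1x6 ≥ 0.65   (binder content)
  x6 ≤ 4
  x3 ≤ 3.8
  x1, x2, x3, x4, x5, x6 ≥ 0.
The cheapest feasible vertex uses only natural pozzolan, limestone filler; silica fume, Portland cement, fly ash, GGBS are not used. Binding constraints: fines and binder content.
That vertex is x1 = 0.65, x2 = 2.16.
Cost = 0.043·0.65 + 0.031·2.16 = 0.094910.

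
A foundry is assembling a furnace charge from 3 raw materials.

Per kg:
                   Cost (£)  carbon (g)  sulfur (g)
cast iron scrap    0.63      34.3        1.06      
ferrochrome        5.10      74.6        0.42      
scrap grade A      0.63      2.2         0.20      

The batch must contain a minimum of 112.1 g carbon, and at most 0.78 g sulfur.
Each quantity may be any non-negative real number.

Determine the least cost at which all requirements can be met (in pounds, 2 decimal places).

Set it up as a linear program. Let x1 = kg of cast iron scrap, x2 = kg of ferrochrome, x3 = kg of scrap grade A.
Minimise 0.63x1 + 5.1x2 + 0.63x3 with:
  34.3x1 + 74.6x2 + 2.2x3 ≥ 112.1   (carbon)
  1.06x1 + 0.42x2 + 0.2x3 ≤ 0.78   (sulfur)
  x1, x2, x3 ≥ 0.
At the optimum only cast iron scrap, ferrochrome are positive (scrap grade A = 0). The carbon and sulfur requirements are met with equality.
Solving gives x1 = 0.1717, x2 = 1.424.
Hence cost = 0.63·0.1717 + 5.1·1.424 = £7.3706.

£7.37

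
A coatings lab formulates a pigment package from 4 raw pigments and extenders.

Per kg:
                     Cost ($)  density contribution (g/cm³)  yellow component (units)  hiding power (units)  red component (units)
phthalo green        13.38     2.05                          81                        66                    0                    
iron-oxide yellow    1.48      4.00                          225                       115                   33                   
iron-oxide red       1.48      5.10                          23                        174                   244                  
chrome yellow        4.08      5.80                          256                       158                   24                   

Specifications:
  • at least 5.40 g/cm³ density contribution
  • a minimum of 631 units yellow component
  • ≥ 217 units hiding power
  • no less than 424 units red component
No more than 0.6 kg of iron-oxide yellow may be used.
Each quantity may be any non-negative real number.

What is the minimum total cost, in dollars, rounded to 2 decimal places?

Let x1 = kg of phthalo green, x2 = kg of iron-oxide yellow, x3 = kg of iron-oxide red, x4 = kg of chrome yellow.
Minimise 13.38x1 + 1.48x2 + 1.48x3 + 4.08x4 s.t.:
  2.05x1 + 4x2 + 5.1x3 + 5.8x4 ≥ 5.4   (density contribution)
  81x1 + 225x2 + 23x3 + 256x4 ≥ 631   (yellow component)
  66x1 + 115x2 + 174x3 + 158x4 ≥ 217   (hiding power)
  33x2 + 244x3 + 24x4 ≥ 424   (red component)
  x2 ≤ 0.6
  x1, x2, x3, x4 ≥ 0.
The minimum-cost mix takes nothing from phthalo green — only iron-oxide yellow, iron-oxide red, chrome yellow. Binding constraints: yellow component, red component, the iron-oxide yellow cap.
That vertex is x2 = 0.6, x3 = 1.479, x4 = 1.805.
Total cost: 1.48·0.6 + 1.48·1.479 + 4.08·1.805 = 10.4413.

$10.44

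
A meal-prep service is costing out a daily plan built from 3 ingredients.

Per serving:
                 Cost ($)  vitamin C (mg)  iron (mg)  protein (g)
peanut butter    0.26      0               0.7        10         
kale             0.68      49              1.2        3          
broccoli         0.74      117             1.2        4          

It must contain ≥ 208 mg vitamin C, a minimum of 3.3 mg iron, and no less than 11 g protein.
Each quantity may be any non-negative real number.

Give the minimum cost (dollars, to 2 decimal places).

$1.75

This is a linear program. Let x1 = servings of peanut butter, x2 = servings of kale, x3 = servings of broccoli.
Minimize 0.26x1 + 0.68x2 + 0.74x3 s.t.:
  49x2 + 117x3 ≥ 208   (vitamin C)
  0.7x1 + 1.2x2 + 1.2x3 ≥ 3.3   (iron)
  10x1 + 3x2 + 4x3 ≥ 11   (protein)
  x1, x2, x3 ≥ 0.
The optimal basis is {peanut butter, broccoli}; kale drops out. Binding constraints: vitamin C and iron.
That vertex is x1 = 1.667, x3 = 1.778.
Cost = 0.26·1.667 + 0.74·1.778 = 1.7491.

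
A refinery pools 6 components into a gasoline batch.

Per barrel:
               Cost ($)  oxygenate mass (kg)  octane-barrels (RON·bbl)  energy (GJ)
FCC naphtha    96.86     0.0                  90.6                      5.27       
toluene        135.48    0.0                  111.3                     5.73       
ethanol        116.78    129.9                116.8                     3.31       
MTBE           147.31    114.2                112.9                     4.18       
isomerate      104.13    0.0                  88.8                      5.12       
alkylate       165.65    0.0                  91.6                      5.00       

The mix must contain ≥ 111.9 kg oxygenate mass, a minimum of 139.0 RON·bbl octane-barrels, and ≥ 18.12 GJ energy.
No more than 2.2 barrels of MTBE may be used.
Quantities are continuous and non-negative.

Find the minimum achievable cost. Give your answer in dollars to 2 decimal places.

$381.23

Let x1 = barrels of FCC naphtha, x2 = barrels of toluene, x3 = barrels of ethanol, x4 = barrels of MTBE, x5 = barrels of isomerate, x6 = barrels of alkylate.
Minimise 96.86x1 + 135.48x2 + 116.78x3 + 147.31x4 + 104.13x5 + 165.65x6 with:
  129.9x3 + 114.2x4 ≥ 111.9   (oxygenate mass)
  90.6x1 + 111.3x2 + 116.8x3 + 112.9x4 + 88.8x5 + 91.6x6 ≥ 139   (octane-barrels)
  5.27x1 + 5.73x2 + 3.31x3 + 4.18x4 + 5.12x5 + 5x6 ≥ 18.12   (energy)
  x4 ≤ 2.2
  x1, x2, x3, x4, x5, x6 ≥ 0.
The cheapest feasible vertex uses only FCC naphtha, ethanol; toluene, MTBE, isomerate, alkylate are not used. Binding constraints: oxygenate mass and energy.
That vertex is x1 = 2.8973, x3 = 0.86143.
Objective = 96.86·2.8973 + 116.78·0.86143 = 381.2303.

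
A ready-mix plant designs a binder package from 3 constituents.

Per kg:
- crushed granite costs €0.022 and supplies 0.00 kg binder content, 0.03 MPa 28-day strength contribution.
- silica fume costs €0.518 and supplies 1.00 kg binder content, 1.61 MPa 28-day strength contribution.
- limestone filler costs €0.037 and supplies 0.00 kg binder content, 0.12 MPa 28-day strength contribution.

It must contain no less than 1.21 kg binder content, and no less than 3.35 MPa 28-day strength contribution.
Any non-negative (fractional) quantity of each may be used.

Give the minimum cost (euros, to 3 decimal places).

€1.059

Set it up as a linear program. Let x1 = kg of crushed granite, x2 = kg of silica fume, x3 = kg of limestone filler.
min 0.022x1 + 0.518x2 + 0.037x3 with:
  1x2 ≥ 1.21   (binder content)
  0.03x1 + 1.61x2 + 0.12x3 ≥ 3.35   (28-day strength contribution)
  x1, x2, x3 ≥ 0.
The minimum-cost mix takes nothing from crushed granite — only silica fume, limestone filler. The binder content and 28-day strength contribution requirements are met with equality.
That vertex is x2 = 1.21, x3 = 11.68.
Hence cost = 0.518·1.21 + 0.037·11.68 = €1.05894.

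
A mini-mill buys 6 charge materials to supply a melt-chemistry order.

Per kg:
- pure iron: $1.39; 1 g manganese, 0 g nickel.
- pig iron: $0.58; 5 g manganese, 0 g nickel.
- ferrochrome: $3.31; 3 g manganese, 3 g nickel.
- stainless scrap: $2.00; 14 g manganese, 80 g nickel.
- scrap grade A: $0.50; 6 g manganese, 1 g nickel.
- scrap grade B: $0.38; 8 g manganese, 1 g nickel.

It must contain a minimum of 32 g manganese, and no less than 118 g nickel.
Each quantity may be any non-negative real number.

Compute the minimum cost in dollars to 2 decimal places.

$3.46

Treat it as an LP. Let x1 = kg of pure iron, x2 = kg of pig iron, x3 = kg of ferrochrome, x4 = kg of stainless scrap, x5 = kg of scrap grade A, x6 = kg of scrap grade B.
Minimise 1.39x1 + 0.58x2 + 3.31x3 + 2x4 + 0.5x5 + 0.38x6 subject to:
  1x1 + 5x2 + 3x3 + 14x4 + 6x5 + 8x6 ≥ 32   (manganese)
  3x3 + 80x4 + 1x5 + 1x6 ≥ 118   (nickel)
  x1, x2, x3, x4, x5, x6 ≥ 0.
The minimum-cost mix takes nothing from pure iron, pig iron, ferrochrome, scrap grade A — only stainless scrap, scrap grade B. Binding constraints: manganese and nickel.
Optimal quantities: stainless scrap = 1.4569 kg, scrap grade B = 1.4505 kg.
Cost = 2·1.4569 + 0.38·1.4505 = 3.46499.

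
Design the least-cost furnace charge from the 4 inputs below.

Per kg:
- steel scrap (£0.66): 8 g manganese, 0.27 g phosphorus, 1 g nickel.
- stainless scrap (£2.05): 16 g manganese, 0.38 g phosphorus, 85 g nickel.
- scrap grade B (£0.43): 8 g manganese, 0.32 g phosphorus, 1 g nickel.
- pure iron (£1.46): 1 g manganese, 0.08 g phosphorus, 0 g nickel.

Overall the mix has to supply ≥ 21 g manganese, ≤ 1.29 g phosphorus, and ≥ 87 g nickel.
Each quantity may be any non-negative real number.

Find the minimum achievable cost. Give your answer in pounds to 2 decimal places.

£2.34

Let x1 = kg of steel scrap, x2 = kg of stainless scrap, x3 = kg of scrap grade B, x4 = kg of pure iron.
Minimize 0.66x1 + 2.05x2 + 0.43x3 + 1.46x4 subject to:
  8x1 + 16x2 + 8x3 + 1x4 ≥ 21   (manganese)
  0.27x1 + 0.38x2 + 0.32x3 + 0.08x4 ≤ 1.29   (phosphorus)
  1x1 + 85x2 + 1x3 ≥ 87   (nickel)
  x1, x2, x3, x4 ≥ 0.
At the optimum only stainless scrap, scrap grade B are positive (steel scrap, pure iron = 0). The manganese and nickel requirements are met with equality.
So stainless scrap = 1.017 kg, scrap grade B = 0.5919 kg.
Hence cost = 2.05·1.017 + 0.43·0.5919 = £2.3394.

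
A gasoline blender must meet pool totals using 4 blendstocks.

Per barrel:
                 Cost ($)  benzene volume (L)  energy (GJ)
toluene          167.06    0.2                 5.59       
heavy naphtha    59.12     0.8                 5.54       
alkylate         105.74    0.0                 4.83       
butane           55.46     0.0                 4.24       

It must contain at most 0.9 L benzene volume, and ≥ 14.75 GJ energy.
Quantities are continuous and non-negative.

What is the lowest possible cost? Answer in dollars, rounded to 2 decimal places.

$177.92

Let x1 = barrels of toluene, x2 = barrels of heavy naphtha, x3 = barrels of alkylate, x4 = barrels of butane.
min 167.06x1 + 59.12x2 + 105.74x3 + 55.46x4 subject to:
  0.2x1 + 0.8x2 ≤ 0.9   (benzene volume)
  5.59x1 + 5.54x2 + 4.83x3 + 4.24x4 ≥ 14.75   (energy)
  x1, x2, x3, x4 ≥ 0.
The minimum-cost mix takes nothing from toluene, alkylate — only heavy naphtha, butane. Binding constraints: benzene volume and energy.
Optimal quantities: heavy naphtha = 1.125 barrels, butane = 2.0088 barrels.
Objective = 59.12·1.125 + 55.46·2.0088 = 177.9180.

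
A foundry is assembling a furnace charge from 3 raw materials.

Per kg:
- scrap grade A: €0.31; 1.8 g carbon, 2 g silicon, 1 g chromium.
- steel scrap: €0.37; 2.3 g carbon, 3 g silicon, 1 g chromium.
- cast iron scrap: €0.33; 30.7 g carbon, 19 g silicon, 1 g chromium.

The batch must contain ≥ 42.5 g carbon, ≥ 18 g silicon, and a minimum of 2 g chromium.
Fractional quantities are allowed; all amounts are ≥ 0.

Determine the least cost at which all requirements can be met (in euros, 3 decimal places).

Let x1 = kg of scrap grade A, x2 = kg of steel scrap, x3 = kg of cast iron scrap.
Minimize 0.31x1 + 0.37x2 + 0.33x3 with:
  1.8x1 + 2.3x2 + 30.7x3 ≥ 42.5   (carbon)
  2x1 + 3x2 + 19x3 ≥ 18   (silicon)
  1x1 + 1x2 + 1x3 ≥ 2   (chromium)
  x1, x2, x3 ≥ 0.
The cheapest feasible vertex uses only scrap grade A, cast iron scrap; steel scrap is not used. There the carbon and chromium constraints are tight.
Optimal quantities: scrap grade A = 0.654 kg, cast iron scrap = 1.346 kg.
Hence cost = 0.31·0.654 + 0.33·1.346 = €0.64692.

€0.647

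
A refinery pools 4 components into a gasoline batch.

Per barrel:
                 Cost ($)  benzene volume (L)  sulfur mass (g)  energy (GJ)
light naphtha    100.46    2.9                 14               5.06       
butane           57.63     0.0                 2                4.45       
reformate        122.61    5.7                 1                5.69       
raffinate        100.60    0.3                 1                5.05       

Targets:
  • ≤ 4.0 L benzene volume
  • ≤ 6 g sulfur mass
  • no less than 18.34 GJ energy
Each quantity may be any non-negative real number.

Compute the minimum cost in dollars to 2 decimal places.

$299.69

Set it up as a linear program. Let x1 = barrels of light naphtha, x2 = barrels of butane, x3 = barrels of reformate, x4 = barrels of raffinate.
min 100.46x1 + 57.63x2 + 122.61x3 + 100.6x4 with:
  2.9x1 + 5.7x3 + 0.3x4 ≤ 4   (benzene volume)
  14x1 + 2x2 + 1x3 + 1x4 ≤ 6   (sulfur mass)
  5.06x1 + 4.45x2 + 5.69x3 + 5.05x4 ≥ 18.34   (energy)
  x1, x2, x3, x4 ≥ 0.
The optimal basis is {butane, raffinate}; light naphtha, reformate drop out. There the sulfur mass and energy constraints are tight.
Optimal quantities: butane = 2.1168 barrels, raffinate = 1.7664 barrels.
Total cost: 57.63·2.1168 + 100.6·1.7664 = 299.6910.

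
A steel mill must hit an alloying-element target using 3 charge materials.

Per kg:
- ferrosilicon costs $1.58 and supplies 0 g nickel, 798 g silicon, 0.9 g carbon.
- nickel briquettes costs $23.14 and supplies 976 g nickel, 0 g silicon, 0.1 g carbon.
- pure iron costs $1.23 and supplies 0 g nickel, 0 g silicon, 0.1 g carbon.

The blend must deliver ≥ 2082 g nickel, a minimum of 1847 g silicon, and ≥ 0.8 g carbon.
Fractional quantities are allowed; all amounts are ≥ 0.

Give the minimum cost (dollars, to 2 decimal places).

Let x1 = kg of ferrosilicon, x2 = kg of nickel briquettes, x3 = kg of pure iron.
Minimise 1.58x1 + 23.14x2 + 1.23x3 with:
  976x2 ≥ 2082   (nickel)
  798x1 ≥ 1847   (silicon)
  0.9x1 + 0.1x2 + 0.1x3 ≥ 0.8   (carbon)
  x1, x2, x3 ≥ 0.
At the optimum only ferrosilicon, nickel briquettes are positive (pure iron = 0). There the nickel and silicon constraints are tight.
Solving gives x1 = 2.315, x2 = 2.133.
Cost = 1.58·2.315 + 23.14·2.133 = 53.0153.

$53.02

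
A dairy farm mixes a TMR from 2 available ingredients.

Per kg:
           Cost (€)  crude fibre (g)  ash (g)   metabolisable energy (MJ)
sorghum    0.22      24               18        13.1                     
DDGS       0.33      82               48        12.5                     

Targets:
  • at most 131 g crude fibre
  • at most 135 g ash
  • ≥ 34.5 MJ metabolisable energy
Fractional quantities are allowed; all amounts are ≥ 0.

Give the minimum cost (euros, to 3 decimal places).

€0.579

This is a linear program. Let x1 = kg of sorghum, x2 = kg of DDGS.
Minimise 0.22x1 + 0.33x2 subject to:
  24x1 + 82x2 ≤ 131   (crude fibre)
  18x1 + 48x2 ≤ 135   (ash)
  13.1x1 + 12.5x2 ≥ 34.5   (metabolisable energy)
  x1, x2 ≥ 0.
At the optimum only sorghum is positive (DDGS = 0). There the metabolisable energy constraint is tight.
Optimal quantities: sorghum = 2.634 kg.
Objective = 0.22·2.634 = 0.57948.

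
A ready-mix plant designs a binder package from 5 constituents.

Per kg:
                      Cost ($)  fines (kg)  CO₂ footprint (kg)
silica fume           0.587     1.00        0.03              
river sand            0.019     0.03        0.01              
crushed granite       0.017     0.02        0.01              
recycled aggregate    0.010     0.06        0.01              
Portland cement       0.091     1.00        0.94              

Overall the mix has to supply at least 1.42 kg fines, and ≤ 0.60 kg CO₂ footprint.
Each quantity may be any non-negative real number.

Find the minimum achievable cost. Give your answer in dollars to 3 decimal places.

$0.201

Treat it as an LP. Let x1 = kg of silica fume, x2 = kg of river sand, x3 = kg of crushed granite, x4 = kg of recycled aggregate, x5 = kg of Portland cement.
Minimize 0.587x1 + 0.019x2 + 0.017x3 + 0.01x4 + 0.091x5 s.t.:
  1x1 + 0.03x2 + 0.02x3 + 0.06x4 + 1x5 ≥ 1.42   (fines)
  0.03x1 + 0.01x2 + 0.01x3 + 0.01x4 + 0.94x5 ≤ 0.6   (CO₂ footprint)
  x1, x2, x3, x4, x5 ≥ 0.
The minimum-cost mix takes nothing from silica fume, river sand, crushed granite — only recycled aggregate, Portland cement. Binding constraints: fines and CO₂ footprint.
So recycled aggregate = 15.84 kg, Portland cement = 0.4698 kg.
Hence cost = 0.01·15.84 + 0.091·0.4698 = $0.20115.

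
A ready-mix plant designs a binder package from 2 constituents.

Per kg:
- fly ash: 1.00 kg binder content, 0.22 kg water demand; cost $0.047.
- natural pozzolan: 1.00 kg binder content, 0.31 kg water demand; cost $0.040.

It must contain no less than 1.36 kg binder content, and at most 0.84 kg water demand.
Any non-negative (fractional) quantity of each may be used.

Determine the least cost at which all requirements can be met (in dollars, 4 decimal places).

Let x1 = kg of fly ash, x2 = kg of natural pozzolan.
Minimize 0.047x1 + 0.04x2 s.t.:
  1x1 + 1x2 ≥ 1.36   (binder content)
  0.22x1 + 0.31x2 ≤ 0.84   (water demand)
  x1, x2 ≥ 0.
The cheapest feasible vertex uses only natural pozzolan; fly ash is not used. Binding constraint: binder content.
Optimal quantities: natural pozzolan = 1.36 kg.
Objective = 0.04·1.36 = 0.054400.

$0.0544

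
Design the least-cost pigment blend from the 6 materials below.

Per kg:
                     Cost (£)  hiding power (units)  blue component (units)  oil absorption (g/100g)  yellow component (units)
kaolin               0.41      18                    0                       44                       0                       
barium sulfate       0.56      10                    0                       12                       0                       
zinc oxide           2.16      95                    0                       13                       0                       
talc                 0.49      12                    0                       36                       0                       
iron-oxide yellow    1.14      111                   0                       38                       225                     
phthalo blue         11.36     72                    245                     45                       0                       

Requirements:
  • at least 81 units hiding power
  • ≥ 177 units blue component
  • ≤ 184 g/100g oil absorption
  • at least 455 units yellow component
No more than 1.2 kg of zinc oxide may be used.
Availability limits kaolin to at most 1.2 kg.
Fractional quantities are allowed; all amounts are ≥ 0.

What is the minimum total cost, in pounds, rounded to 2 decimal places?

Let x1 = kg of kaolin, x2 = kg of barium sulfate, x3 = kg of zinc oxide, x4 = kg of talc, x5 = kg of iron-oxide yellow, x6 = kg of phthalo blue.
Minimize 0.41x1 + 0.56x2 + 2.16x3 + 0.49x4 + 1.14x5 + 11.36x6 with:
  18x1 + 10x2 + 95x3 + 12x4 + 111x5 + 72x6 ≥ 81   (hiding power)
  245x6 ≥ 177   (blue component)
  44x1 + 12x2 + 13x3 + 36x4 + 38x5 + 45x6 ≤ 184   (oil absorption)
  225x5 ≥ 455   (yellow component)
  x3 ≤ 1.2
  x1 ≤ 1.2
  x1, x2, x3, x4, x5, x6 ≥ 0.
The minimum-cost mix takes nothing from kaolin, barium sulfate, zinc oxide, talc — only iron-oxide yellow, phthalo blue. There the blue component and yellow component constraints are tight.
Solving gives x5 = 2.022, x6 = 0.7224.
Total cost: 1.14·2.022 + 11.36·0.7224 = 10.5115.

£10.51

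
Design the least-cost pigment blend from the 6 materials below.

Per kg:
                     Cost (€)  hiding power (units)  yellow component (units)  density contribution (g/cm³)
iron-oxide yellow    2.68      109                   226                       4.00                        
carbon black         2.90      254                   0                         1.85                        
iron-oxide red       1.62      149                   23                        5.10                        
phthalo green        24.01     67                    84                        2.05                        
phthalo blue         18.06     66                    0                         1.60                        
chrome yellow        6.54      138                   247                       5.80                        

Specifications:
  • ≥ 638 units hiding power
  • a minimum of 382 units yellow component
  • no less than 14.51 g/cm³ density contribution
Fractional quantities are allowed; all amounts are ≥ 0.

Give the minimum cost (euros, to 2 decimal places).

€8.96

Let x1 = kg of iron-oxide yellow, x2 = kg of carbon black, x3 = kg of iron-oxide red, x4 = kg of phthalo green, x5 = kg of phthalo blue, x6 = kg of chrome yellow.
Minimize 2.68x1 + 2.9x2 + 1.62x3 + 24.01x4 + 18.06x5 + 6.54x6 subject to:
  109x1 + 254x2 + 149x3 + 67x4 + 66x5 + 138x6 ≥ 638   (hiding power)
  226x1 + 23x3 + 84x4 + 247x6 ≥ 382   (yellow component)
  4x1 + 1.85x2 + 5.1x3 + 2.05x4 + 1.6x5 + 5.8x6 ≥ 14.51   (density contribution)
  x1, x2, x3, x4, x5, x6 ≥ 0.
The cheapest feasible vertex uses only iron-oxide yellow, iron-oxide red; carbon black, phthalo green, phthalo blue, chrome yellow are not used. There the hiding power and yellow component constraints are tight.
So iron-oxide yellow = 1.355 kg, iron-oxide red = 3.29 kg.
Objective = 2.68·1.355 + 1.62·3.29 = 8.9612.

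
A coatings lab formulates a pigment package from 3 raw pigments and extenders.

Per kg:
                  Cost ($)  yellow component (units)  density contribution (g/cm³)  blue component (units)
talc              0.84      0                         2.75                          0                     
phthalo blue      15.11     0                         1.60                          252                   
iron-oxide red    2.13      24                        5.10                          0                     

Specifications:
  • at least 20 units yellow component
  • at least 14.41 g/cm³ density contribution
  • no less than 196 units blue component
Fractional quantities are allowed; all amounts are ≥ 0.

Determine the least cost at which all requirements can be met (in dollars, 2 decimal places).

$16.25

Set it up as a linear program. Let x1 = kg of talc, x2 = kg of phthalo blue, x3 = kg of iron-oxide red.
Minimise 0.84x1 + 15.11x2 + 2.13x3 s.t.:
  24x3 ≥ 20   (yellow component)
  2.75x1 + 1.6x2 + 5.1x3 ≥ 14.41   (density contribution)
  252x2 ≥ 196   (blue component)
  x1, x2, x3 ≥ 0.
The optimal mix uses every input. Binding constraints: yellow component, density contribution, blue component.
Solving gives x1 = 3.242, x2 = 0.7778, x3 = 0.8333.
Cost = 0.84·3.242 + 15.11·0.7778 + 2.13·0.8333 = 16.2508.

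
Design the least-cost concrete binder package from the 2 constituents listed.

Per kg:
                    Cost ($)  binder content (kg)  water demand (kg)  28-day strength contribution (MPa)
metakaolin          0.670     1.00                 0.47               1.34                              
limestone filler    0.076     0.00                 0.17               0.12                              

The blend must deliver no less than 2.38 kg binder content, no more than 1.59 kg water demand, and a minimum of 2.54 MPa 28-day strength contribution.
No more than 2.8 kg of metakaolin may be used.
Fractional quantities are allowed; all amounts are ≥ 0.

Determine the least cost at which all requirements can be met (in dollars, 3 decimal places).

Set it up as a linear program. Let x1 = kg of metakaolin, x2 = kg of limestone filler.
Minimise 0.67x1 + 0.076x2 with:
  1x1 ≥ 2.38   (binder content)
  0.47x1 + 0.17x2 ≤ 1.59   (water demand)
  1.34x1 + 0.12x2 ≥ 2.54   (28-day strength contribution)
  x1 ≤ 2.8
  x1, x2 ≥ 0.
The optimal basis is {metakaolin}; limestone filler drops out. The binder content requirement is met with equality.
That vertex is x1 = 2.38.
Total cost: 0.67·2.38 = 1.59460.

$1.595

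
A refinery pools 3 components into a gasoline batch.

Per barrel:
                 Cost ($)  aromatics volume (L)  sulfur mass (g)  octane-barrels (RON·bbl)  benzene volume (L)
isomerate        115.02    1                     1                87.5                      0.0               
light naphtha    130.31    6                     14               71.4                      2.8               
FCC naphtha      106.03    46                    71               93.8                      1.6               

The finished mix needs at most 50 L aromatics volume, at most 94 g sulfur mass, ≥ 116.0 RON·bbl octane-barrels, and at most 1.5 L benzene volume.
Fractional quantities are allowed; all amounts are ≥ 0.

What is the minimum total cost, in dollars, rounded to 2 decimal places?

Let x1 = barrels of isomerate, x2 = barrels of light naphtha, x3 = barrels of FCC naphtha.
Minimise 115.02x1 + 130.31x2 + 106.03x3 s.t.:
  1x1 + 6x2 + 46x3 ≤ 50   (aromatics volume)
  1x1 + 14x2 + 71x3 ≤ 94   (sulfur mass)
  87.5x1 + 71.4x2 + 93.8x3 ≥ 116   (octane-barrels)
  2.8x2 + 1.6x3 ≤ 1.5   (benzene volume)
  x1, x2, x3 ≥ 0.
The cheapest feasible vertex uses only isomerate, FCC naphtha; light naphtha is not used. There the octane-barrels and benzene volume constraints are tight.
So isomerate = 0.3207 barrels, FCC naphtha = 0.9375 barrels.
Objective = 115.02·0.3207 + 106.03·0.9375 = 136.2900.

$136.29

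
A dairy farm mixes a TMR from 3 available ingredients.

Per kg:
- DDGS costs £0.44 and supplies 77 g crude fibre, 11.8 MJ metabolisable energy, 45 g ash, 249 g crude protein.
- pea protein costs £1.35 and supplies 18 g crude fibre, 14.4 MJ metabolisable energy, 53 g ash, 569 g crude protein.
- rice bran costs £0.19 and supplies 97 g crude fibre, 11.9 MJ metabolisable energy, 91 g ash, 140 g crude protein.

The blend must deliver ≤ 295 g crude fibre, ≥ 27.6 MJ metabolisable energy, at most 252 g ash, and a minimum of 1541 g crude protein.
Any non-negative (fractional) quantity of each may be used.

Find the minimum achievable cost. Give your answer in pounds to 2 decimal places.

Let x1 = kg of DDGS, x2 = kg of pea protein, x3 = kg of rice bran.
Minimise 0.44x1 + 1.35x2 + 0.19x3 with:
  77x1 + 18x2 + 97x3 ≤ 295   (crude fibre)
  11.8x1 + 14.4x2 + 11.9x3 ≥ 27.6   (metabolisable energy)
  45x1 + 53x2 + 91x3 ≤ 252   (ash)
  249x1 + 569x2 + 140x3 ≥ 1541   (crude protein)
  x1, x2, x3 ≥ 0.
The minimum-cost mix takes nothing from rice bran — only DDGS, pea protein. Binding constraints: crude fibre and crude protein.
That vertex is x1 = 3.563, x2 = 1.149.
Cost = 0.44·3.563 + 1.35·1.149 = 3.1189.

£3.12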